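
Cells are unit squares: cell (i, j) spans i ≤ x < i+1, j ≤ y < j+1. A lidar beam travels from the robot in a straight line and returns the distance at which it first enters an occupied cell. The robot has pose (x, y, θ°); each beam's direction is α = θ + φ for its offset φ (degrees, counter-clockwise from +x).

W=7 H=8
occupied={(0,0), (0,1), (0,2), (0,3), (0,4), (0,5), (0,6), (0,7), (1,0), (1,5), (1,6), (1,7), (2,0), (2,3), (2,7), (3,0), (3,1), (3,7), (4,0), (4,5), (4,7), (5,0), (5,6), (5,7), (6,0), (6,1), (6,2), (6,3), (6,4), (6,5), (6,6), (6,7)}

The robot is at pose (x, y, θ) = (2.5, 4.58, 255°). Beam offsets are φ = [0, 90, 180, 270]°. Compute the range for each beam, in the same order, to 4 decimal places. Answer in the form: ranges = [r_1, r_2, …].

beam 1: φ=0°, α=255°
  cosα=-0.2588 sinα=-0.9659 | (2,4) | tMaxX 1.9319 tMaxY 0.6005 | tΔX 3.8637 tΔY 1.0353
    t=0.6005 [y] (2,3) — stop
  → r_1 = 0.6005
beam 2: φ=90°, α=345°
  cosα=0.9659 sinα=-0.2588 | (2,4) | tMaxX 0.5176 tMaxY 2.2409 | tΔX 1.0353 tΔY 3.8637
    t=0.5176 [x] (3,4)
    t=1.5529 [x] (4,4)
    t=2.2409 [y] (4,3)
    t=2.5882 [x] (5,3)
    t=3.6235 [x] (6,3) — stop
  → r_2 = 3.6235
beam 3: φ=180°, α=75°
  cosα=0.2588 sinα=0.9659 | (2,4) | tMaxX 1.9319 tMaxY 0.4348 | tΔX 3.8637 tΔY 1.0353
    t=0.4348 [y] (2,5)
    t=1.4701 [y] (2,6)
    t=1.9319 [x] (3,6)
    t=2.5054 [y] (3,7) — stop
  → r_3 = 2.5054
beam 4: φ=270°, α=165°
  cosα=-0.9659 sinα=0.2588 | (2,4) | tMaxX 0.5176 tMaxY 1.6228 | tΔX 1.0353 tΔY 3.8637
    t=0.5176 [x] (1,4)
    t=1.5529 [x] (0,4) — stop
  → r_4 = 1.5529

ranges = [0.6005, 3.6235, 2.5054, 1.5529]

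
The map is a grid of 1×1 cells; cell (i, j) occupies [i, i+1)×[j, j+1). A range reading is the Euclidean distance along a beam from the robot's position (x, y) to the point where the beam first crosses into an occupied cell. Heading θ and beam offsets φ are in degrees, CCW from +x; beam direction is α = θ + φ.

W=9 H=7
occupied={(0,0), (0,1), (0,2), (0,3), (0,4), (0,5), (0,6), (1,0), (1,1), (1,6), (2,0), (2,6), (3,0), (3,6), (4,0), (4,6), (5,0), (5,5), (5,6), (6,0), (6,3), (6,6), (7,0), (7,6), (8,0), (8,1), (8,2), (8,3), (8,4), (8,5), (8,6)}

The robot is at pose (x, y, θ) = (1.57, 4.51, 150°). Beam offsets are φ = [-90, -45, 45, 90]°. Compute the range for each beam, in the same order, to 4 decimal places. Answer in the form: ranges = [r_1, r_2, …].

ranges = [1.7205, 1.5426, 0.5901, 1.1400]

beam 1: φ=-90°, α=60°
  direction (0.5000, 0.8660); cell (1,4); t to first gridline: x 0.8600, y 0.5658 (then +2.0000 / +1.1547)
    (1,5) via y @ 0.5658
    (2,5) via x @ 0.8600
    (2,6) via y @ 1.7205  # hit
  → r_1 = 1.7205
beam 2: φ=-45°, α=105°
  direction (-0.2588, 0.9659); cell (1,4); t to first gridline: x 2.2023, y 0.5073 (then +3.8637 / +1.0353)
    (1,5) via y @ 0.5073
    (1,6) via y @ 1.5426  # hit
  → r_2 = 1.5426
beam 3: φ=45°, α=195°
  direction (-0.9659, -0.2588); cell (1,4); t to first gridline: x 0.5901, y 1.9705 (then +1.0353 / +3.8637)
    (0,4) via x @ 0.5901  # hit
  → r_3 = 0.5901
beam 4: φ=90°, α=240°
  direction (-0.5000, -0.8660); cell (1,4); t to first gridline: x 1.1400, y 0.5889 (then +2.0000 / +1.1547)
    (1,3) via y @ 0.5889
    (0,3) via x @ 1.1400  # hit
  → r_4 = 1.1400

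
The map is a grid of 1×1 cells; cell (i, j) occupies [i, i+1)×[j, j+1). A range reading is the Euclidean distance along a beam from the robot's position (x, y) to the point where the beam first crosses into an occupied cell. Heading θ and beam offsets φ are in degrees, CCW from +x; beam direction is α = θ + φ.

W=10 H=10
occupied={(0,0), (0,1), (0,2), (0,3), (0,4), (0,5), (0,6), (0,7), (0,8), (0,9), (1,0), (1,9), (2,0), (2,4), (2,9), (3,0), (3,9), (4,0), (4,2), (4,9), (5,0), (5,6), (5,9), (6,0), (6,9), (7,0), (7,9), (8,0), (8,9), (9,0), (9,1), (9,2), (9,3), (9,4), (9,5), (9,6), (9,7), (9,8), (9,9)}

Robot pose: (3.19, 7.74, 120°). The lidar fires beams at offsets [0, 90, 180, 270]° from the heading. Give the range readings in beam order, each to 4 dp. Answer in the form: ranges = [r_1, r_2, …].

beam 1: φ=0°, α=120°
  direction (-0.5000, 0.8660); cell (3,7); t to first gridline: x 0.3800, y 0.3002 (then +2.0000 / +1.1547)
    (3,8) via y @ 0.3002
    (2,8) via x @ 0.3800
    (2,9) via y @ 1.4549  # hit
  → r_1 = 1.4549
beam 2: φ=90°, α=210°
  direction (-0.8660, -0.5000); cell (3,7); t to first gridline: x 0.2194, y 1.4800 (then +1.1547 / +2.0000)
    (2,7) via x @ 0.2194
    (1,7) via x @ 1.3741
    (1,6) via y @ 1.4800
    (0,6) via x @ 2.5288  # hit
  → r_2 = 2.5288
beam 3: φ=180°, α=300°
  direction (0.5000, -0.8660); cell (3,7); t to first gridline: x 1.6200, y 0.8545 (then +2.0000 / +1.1547)
    (3,6) via y @ 0.8545
    (4,6) via x @ 1.6200
    (4,5) via y @ 2.0092
    (4,4) via y @ 3.1639
    (5,4) via x @ 3.6200
    (5,3) via y @ 4.3186
    (5,2) via y @ 5.4733
    (6,2) via x @ 5.6200
    (6,1) via y @ 6.6280
    (7,1) via x @ 7.6200
    (7,0) via y @ 7.7827  # hit
  → r_3 = 7.7827
beam 4: φ=270°, α=30°
  direction (0.8660, 0.5000); cell (3,7); t to first gridline: x 0.9353, y 0.5200 (then +1.1547 / +2.0000)
    (3,8) via y @ 0.5200
    (4,8) via x @ 0.9353
    (5,8) via x @ 2.0900
    (5,9) via y @ 2.5200  # hit
  → r_4 = 2.5200

ranges = [1.4549, 2.5288, 7.7827, 2.5200]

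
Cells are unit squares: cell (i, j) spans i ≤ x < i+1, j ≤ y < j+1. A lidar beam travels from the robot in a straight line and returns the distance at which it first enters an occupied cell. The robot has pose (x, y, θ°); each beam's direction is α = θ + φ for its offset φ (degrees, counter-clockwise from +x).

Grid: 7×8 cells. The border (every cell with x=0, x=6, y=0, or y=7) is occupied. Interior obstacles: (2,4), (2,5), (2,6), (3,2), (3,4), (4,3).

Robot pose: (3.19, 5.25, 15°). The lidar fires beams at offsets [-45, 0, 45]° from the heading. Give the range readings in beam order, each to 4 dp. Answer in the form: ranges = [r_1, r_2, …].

ranges = [0.5000, 2.9091, 2.0207]

beam 1: φ=-45°, α=330°
  cosα=0.8660 sinα=-0.5000 | (3,5) | tMaxX 0.9353 tMaxY 0.5000 | tΔX 1.1547 tΔY 2.0000
    t=0.5000 [y] (3,4) — stop
  → r_1 = 0.5000
beam 2: φ=0°, α=15°
  cosα=0.9659 sinα=0.2588 | (3,5) | tMaxX 0.8386 tMaxY 2.8978 | tΔX 1.0353 tΔY 3.8637
    t=0.8386 [x] (4,5)
    t=1.8738 [x] (5,5)
    t=2.8978 [y] (5,6)
    t=2.9091 [x] (6,6) — stop
  → r_2 = 2.9091
beam 3: φ=45°, α=60°
  cosα=0.5000 sinα=0.8660 | (3,5) | tMaxX 1.6200 tMaxY 0.8660 | tΔX 2.0000 tΔY 1.1547
    t=0.8660 [y] (3,6)
    t=1.6200 [x] (4,6)
    t=2.0207 [y] (4,7) — stop
  → r_3 = 2.0207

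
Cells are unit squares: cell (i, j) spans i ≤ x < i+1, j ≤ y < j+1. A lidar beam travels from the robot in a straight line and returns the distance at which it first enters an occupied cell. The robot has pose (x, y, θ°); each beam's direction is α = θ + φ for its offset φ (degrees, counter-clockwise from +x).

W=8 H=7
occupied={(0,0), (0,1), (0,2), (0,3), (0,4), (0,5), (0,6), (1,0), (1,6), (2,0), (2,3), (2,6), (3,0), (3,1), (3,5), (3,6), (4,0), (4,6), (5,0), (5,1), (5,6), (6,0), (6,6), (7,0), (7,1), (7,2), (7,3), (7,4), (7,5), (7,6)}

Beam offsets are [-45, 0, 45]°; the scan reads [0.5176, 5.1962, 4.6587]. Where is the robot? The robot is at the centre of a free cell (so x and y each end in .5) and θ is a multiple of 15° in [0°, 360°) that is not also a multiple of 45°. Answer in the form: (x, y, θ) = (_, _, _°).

The pose lattice has 26·16 = 416 candidates. Test each by forward raycasting.
  (5.5, 3.5, 15°): beam 1 = 1.7321 ≠ 0.5176 ✗
  (6.5, 3.5, 15°): beam 1 = 0.5774 ≠ 0.5176 ✗
  (1.5, 3.5, 210°): beam 2 = 0.5774 ≠ 5.1962 ✗
  (5.5, 5.5, 285°): beam 1 = 4.0415 ≠ 0.5176 ✗
  (4.5, 5.5, 150°): beam 2 = 0.5774 ≠ 5.1962 ✗
  …
  (2.5, 4.5, 330°): r_1=0.5176, r_2=5.1962, r_3=4.6587 — all match ✓
Unique over the lattice → pose = (2.5, 4.5, 330°).

(x, y, θ) = (2.5, 4.5, 330°)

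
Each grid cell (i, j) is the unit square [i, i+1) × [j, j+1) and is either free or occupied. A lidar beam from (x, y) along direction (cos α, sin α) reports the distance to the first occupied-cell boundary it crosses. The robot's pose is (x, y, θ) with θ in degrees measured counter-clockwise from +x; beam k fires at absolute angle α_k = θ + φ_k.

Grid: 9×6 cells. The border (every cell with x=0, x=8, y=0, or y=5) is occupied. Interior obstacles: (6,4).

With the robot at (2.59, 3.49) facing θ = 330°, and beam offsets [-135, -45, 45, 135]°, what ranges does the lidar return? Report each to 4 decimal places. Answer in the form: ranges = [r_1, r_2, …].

beam 1: φ=-135°, α=195°
  d=(-0.9659,-0.2588)  start (2,3)  tX=0.6108 tY=1.8932  stride 1/|dx|=1.0353 1/|dy|=3.8637
    cross x-line → (1,3), t=0.6108
    cross x-line → (0,3), t=1.6461 (wall)
  → r_1 = 1.6461
beam 2: φ=-45°, α=285°
  d=(0.2588,-0.9659)  start (2,3)  tX=1.5841 tY=0.5073  stride 1/|dx|=3.8637 1/|dy|=1.0353
    cross y-line → (2,2), t=0.5073
    cross y-line → (2,1), t=1.5426
    cross x-line → (3,1), t=1.5841
    cross y-line → (3,0), t=2.5778 (wall)
  → r_2 = 2.5778
beam 3: φ=45°, α=15°
  d=(0.9659,0.2588)  start (2,3)  tX=0.4245 tY=1.9705  stride 1/|dx|=1.0353 1/|dy|=3.8637
    cross x-line → (3,3), t=0.4245
    cross x-line → (4,3), t=1.4597
    cross y-line → (4,4), t=1.9705
    cross x-line → (5,4), t=2.4950
    cross x-line → (6,4), t=3.5303 (wall)
  → r_3 = 3.5303
beam 4: φ=135°, α=105°
  d=(-0.2588,0.9659)  start (2,3)  tX=2.2796 tY=0.5280  stride 1/|dx|=3.8637 1/|dy|=1.0353
    cross y-line → (2,4), t=0.5280
    cross y-line → (2,5), t=1.5633 (wall)
  → r_4 = 1.5633

ranges = [1.6461, 2.5778, 3.5303, 1.5633]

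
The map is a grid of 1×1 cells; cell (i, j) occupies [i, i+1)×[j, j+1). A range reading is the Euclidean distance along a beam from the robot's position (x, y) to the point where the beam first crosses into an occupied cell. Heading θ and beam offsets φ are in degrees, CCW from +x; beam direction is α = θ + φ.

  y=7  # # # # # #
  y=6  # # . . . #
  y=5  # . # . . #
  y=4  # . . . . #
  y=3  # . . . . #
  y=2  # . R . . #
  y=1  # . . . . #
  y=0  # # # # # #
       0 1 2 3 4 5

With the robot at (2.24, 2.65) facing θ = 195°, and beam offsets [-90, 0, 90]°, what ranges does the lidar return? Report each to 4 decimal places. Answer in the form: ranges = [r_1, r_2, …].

ranges = [3.4682, 1.2837, 1.7082]

beam 1: φ=-90°, α=105°
  dir = (cos 105°, sin 105°) = (-0.2588, 0.9659); from cell (2,2)
  next x-line at t=0.9273, next y-line at t=0.3623; Δt_x=3.8637, Δt_y=1.0353
    y: enter (2,3) at t=0.3623
    x: enter (1,3) at t=0.9273
    y: enter (1,4) at t=1.3976
    y: enter (1,5) at t=2.4329
    y: enter (1,6) at t=3.4682 ← occupied
  → r_1 = 3.4682
beam 2: φ=0°, α=195°
  dir = (cos 195°, sin 195°) = (-0.9659, -0.2588); from cell (2,2)
  next x-line at t=0.2485, next y-line at t=2.5114; Δt_x=1.0353, Δt_y=3.8637
    x: enter (1,2) at t=0.2485
    x: enter (0,2) at t=1.2837 ← occupied
  → r_2 = 1.2837
beam 3: φ=90°, α=285°
  dir = (cos 285°, sin 285°) = (0.2588, -0.9659); from cell (2,2)
  next x-line at t=2.9364, next y-line at t=0.6729; Δt_x=3.8637, Δt_y=1.0353
    y: enter (2,1) at t=0.6729
    y: enter (2,0) at t=1.7082 ← occupied
  → r_3 = 1.7082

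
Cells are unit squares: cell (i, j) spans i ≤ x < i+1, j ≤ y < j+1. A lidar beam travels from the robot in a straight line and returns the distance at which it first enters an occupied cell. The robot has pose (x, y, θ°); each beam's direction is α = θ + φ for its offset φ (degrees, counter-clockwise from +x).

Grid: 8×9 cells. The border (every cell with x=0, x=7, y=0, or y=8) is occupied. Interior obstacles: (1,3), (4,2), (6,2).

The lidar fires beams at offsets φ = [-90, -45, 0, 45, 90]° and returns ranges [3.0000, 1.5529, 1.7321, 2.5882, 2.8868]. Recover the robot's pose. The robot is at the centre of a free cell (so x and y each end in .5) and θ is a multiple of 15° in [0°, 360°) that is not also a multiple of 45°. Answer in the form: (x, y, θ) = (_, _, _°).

The pose lattice has 39·16 = 624 candidates. Test each by forward raycasting.
  (5.5, 3.5, 105°): beam 1 = 1.5529 ≠ 3.0000 ✗
  (3.5, 4.5, 60°): beam 2 = 3.6235 ≠ 1.5529 ✗
  (3.5, 7.5, 345°): beam 1 = 6.7293 ≠ 3.0000 ✗
  …
  (3.5, 6.5, 120°): r_1=3.0000, r_2=1.5529, r_3=1.7321, r_4=2.5882, r_5=2.8868 — all match ✓
Only this pose fits every beam.

(x, y, θ) = (3.5, 6.5, 120°)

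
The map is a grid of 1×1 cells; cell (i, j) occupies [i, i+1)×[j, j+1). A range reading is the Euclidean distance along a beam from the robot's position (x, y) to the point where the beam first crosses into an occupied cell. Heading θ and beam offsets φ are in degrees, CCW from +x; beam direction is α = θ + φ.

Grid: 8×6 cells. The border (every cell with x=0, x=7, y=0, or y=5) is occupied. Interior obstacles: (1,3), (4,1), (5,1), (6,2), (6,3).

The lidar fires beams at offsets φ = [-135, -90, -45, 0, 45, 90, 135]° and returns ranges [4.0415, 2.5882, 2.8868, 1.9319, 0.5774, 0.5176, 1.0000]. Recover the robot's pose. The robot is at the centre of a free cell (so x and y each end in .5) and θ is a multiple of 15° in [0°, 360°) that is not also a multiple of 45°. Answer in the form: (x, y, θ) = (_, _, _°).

(x, y, θ) = (3.5, 4.5, 15°)

Enumerate (i+0.5, j+0.5, θ) over the 19 free cells and 16 admissible headings. For each, cast all 7 beams and compare to the given ranges.
  (6.5, 1.5, 345°): beam 1 = 0.5774 ≠ 4.0415 ✗
  (1.5, 4.5, 165°): beam 1 = 1.0000 ≠ 4.0415 ✗
  (3.5, 3.5, 240°): beam 1 = 1.5529 ≠ 4.0415 ✗
  (2.5, 2.5, 285°): beam 1 = 1.0000 ≠ 4.0415 ✗
  (2.5, 3.5, 120°): beam 1 = 3.6235 ≠ 4.0415 ✗
  …
  (3.5, 4.5, 15°): r_1=4.0415, r_2=2.5882, r_3=2.8868, r_4=1.9319, r_5=0.5774, r_6=0.5176, r_7=1.0000 — all match ✓
Unique over the lattice → pose = (3.5, 4.5, 15°).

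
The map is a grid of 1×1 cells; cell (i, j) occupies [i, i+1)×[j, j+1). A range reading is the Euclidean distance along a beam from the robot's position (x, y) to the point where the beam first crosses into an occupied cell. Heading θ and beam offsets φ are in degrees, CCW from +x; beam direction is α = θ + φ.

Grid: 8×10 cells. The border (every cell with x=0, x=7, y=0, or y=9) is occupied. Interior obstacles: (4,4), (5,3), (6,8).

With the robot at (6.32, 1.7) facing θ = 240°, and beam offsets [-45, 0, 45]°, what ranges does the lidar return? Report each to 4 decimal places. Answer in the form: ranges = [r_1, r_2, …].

ranges = [2.7046, 0.8083, 0.7247]

beam 1: φ=-45°, α=195°
  d=(-0.9659,-0.2588)  start (6,1)  tX=0.3313 tY=2.7046  stride 1/|dx|=1.0353 1/|dy|=3.8637
    cross x-line → (5,1), t=0.3313
    cross x-line → (4,1), t=1.3666
    cross x-line → (3,1), t=2.4018
    cross y-line → (3,0), t=2.7046 (wall)
  → r_1 = 2.7046
beam 2: φ=0°, α=240°
  d=(-0.5000,-0.8660)  start (6,1)  tX=0.6400 tY=0.8083  stride 1/|dx|=2.0000 1/|dy|=1.1547
    cross x-line → (5,1), t=0.6400
    cross y-line → (5,0), t=0.8083 (wall)
  → r_2 = 0.8083
beam 3: φ=45°, α=285°
  d=(0.2588,-0.9659)  start (6,1)  tX=2.6273 tY=0.7247  stride 1/|dx|=3.8637 1/|dy|=1.0353
    cross y-line → (6,0), t=0.7247 (wall)
  → r_3 = 0.7247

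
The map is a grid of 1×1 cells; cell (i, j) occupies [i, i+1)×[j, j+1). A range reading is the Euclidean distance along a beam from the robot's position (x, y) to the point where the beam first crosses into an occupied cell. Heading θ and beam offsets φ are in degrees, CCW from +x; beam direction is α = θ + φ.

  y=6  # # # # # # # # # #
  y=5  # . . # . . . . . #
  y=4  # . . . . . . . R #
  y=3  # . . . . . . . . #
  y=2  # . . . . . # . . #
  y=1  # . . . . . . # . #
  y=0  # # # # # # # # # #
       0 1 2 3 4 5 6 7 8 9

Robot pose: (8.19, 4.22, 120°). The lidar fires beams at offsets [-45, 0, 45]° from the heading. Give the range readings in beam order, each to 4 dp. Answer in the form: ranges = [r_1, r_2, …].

beam 1: φ=-45°, α=75°
  cosα=0.2588 sinα=0.9659 | (8,4) | tMaxX 3.1296 tMaxY 0.8075 | tΔX 3.8637 tΔY 1.0353
    t=0.8075 [y] (8,5)
    t=1.8428 [y] (8,6) — stop
  → r_1 = 1.8428
beam 2: φ=0°, α=120°
  cosα=-0.5000 sinα=0.8660 | (8,4) | tMaxX 0.3800 tMaxY 0.9007 | tΔX 2.0000 tΔY 1.1547
    t=0.3800 [x] (7,4)
    t=0.9007 [y] (7,5)
    t=2.0554 [y] (7,6) — stop
  → r_2 = 2.0554
beam 3: φ=45°, α=165°
  cosα=-0.9659 sinα=0.2588 | (8,4) | tMaxX 0.1967 tMaxY 3.0137 | tΔX 1.0353 tΔY 3.8637
    t=0.1967 [x] (7,4)
    t=1.2320 [x] (6,4)
    t=2.2673 [x] (5,4)
    t=3.0137 [y] (5,5)
    t=3.3025 [x] (4,5)
    t=4.3378 [x] (3,5) — stop
  → r_3 = 4.3378

ranges = [1.8428, 2.0554, 4.3378]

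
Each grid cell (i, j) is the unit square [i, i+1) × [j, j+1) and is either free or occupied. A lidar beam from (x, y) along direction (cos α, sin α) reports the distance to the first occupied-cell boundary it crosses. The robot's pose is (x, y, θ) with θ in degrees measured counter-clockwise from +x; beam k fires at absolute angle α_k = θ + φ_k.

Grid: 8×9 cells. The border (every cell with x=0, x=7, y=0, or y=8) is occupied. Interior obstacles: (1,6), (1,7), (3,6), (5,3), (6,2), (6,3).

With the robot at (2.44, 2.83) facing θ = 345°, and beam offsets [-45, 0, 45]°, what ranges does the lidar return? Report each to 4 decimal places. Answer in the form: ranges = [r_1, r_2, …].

beam 1: φ=-45°, α=300°
  cosα=0.5000 sinα=-0.8660 | (2,2) | tMaxX 1.1200 tMaxY 0.9584 | tΔX 2.0000 tΔY 1.1547
    t=0.9584 [y] (2,1)
    t=1.1200 [x] (3,1)
    t=2.1131 [y] (3,0) — stop
  → r_1 = 2.1131
beam 2: φ=0°, α=345°
  cosα=0.9659 sinα=-0.2588 | (2,2) | tMaxX 0.5798 tMaxY 3.2069 | tΔX 1.0353 tΔY 3.8637
    t=0.5798 [x] (3,2)
    t=1.6150 [x] (4,2)
    t=2.6503 [x] (5,2)
    t=3.2069 [y] (5,1)
    t=3.6856 [x] (6,1)
    t=4.7209 [x] (7,1) — stop
  → r_2 = 4.7209
beam 3: φ=45°, α=30°
  cosα=0.8660 sinα=0.5000 | (2,2) | tMaxX 0.6466 tMaxY 0.3400 | tΔX 1.1547 tΔY 2.0000
    t=0.3400 [y] (2,3)
    t=0.6466 [x] (3,3)
    t=1.8013 [x] (4,3)
    t=2.3400 [y] (4,4)
    t=2.9560 [x] (5,4)
    t=4.1107 [x] (6,4)
    t=4.3400 [y] (6,5)
    t=5.2654 [x] (7,5) — stop
  → r_3 = 5.2654

ranges = [2.1131, 4.7209, 5.2654]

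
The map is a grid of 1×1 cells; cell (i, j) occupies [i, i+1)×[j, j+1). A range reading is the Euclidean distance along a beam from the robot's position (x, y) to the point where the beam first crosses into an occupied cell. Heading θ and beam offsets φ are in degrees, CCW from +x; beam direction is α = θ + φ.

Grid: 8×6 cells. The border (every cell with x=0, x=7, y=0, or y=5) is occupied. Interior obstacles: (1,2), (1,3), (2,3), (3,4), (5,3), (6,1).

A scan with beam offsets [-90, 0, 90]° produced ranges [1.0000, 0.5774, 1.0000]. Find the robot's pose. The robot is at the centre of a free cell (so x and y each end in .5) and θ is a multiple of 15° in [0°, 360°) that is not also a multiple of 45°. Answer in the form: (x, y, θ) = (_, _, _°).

(x, y, θ) = (2.5, 1.5, 240°)

Enumerate (i+0.5, j+0.5, θ) over the 18 free cells and 16 admissible headings. For each, cast all 3 beams and compare to the given ranges.
  (3.5, 1.5, 285°): beam 1 = 1.9319 ≠ 1.0000 ✗
  (6.5, 3.5, 330°): beam 1 = 2.8868 ≠ 1.0000 ✗
  (5.5, 2.5, 165°): beam 1 = 0.5176 ≠ 1.0000 ✗
  …
  (2.5, 1.5, 240°): r_1=1.0000, r_2=0.5774, r_3=1.0000 — all match ✓
No second candidate reproduces the full scan.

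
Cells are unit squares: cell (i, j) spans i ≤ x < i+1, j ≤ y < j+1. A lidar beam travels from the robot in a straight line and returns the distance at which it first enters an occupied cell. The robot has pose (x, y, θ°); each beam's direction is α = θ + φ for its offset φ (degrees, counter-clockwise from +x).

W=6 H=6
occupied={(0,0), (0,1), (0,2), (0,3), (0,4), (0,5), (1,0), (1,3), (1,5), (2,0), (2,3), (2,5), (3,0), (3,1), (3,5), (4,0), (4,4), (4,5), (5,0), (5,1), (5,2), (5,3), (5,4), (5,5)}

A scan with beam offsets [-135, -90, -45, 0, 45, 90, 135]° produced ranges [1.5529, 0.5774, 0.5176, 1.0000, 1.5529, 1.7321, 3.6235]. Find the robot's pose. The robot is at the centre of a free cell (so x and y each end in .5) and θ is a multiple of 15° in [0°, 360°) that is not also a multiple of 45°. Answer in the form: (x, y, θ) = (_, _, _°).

(x, y, θ) = (4.5, 2.5, 60°)

The pose lattice has 12·16 = 192 candidates. Test each by forward raycasting.
  (2.5, 2.5, 195°): beam 1 = 0.5774 ≠ 1.5529 ✗
  (1.5, 4.5, 285°): beam 1 = 0.5774 ≠ 1.5529 ✗
  (1.5, 2.5, 255°): beam 1 = 0.5774 ≠ 1.5529 ✗
  …
  (4.5, 2.5, 60°): r_1=1.5529, r_2=0.5774, r_3=0.5176, r_4=1.0000, r_5=1.5529, r_6=1.7321, r_7=3.6235 — all match ✓
Only this pose fits every beam.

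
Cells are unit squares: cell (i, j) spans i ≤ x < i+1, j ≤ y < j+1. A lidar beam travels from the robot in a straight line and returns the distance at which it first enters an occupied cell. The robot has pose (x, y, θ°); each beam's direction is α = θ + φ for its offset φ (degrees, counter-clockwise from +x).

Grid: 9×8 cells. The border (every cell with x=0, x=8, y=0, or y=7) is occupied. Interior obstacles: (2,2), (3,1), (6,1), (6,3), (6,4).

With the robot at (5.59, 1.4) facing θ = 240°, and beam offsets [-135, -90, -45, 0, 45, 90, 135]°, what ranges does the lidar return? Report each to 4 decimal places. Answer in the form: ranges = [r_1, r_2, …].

ranges = [5.7975, 2.9907, 1.5455, 0.4619, 0.4141, 0.4734, 0.4245]

beam 1: φ=-135°, α=105°
  d=(-0.2588,0.9659)  start (5,1)  tX=2.2796 tY=0.6212  stride 1/|dx|=3.8637 1/|dy|=1.0353
    cross y-line → (5,2), t=0.6212
    cross y-line → (5,3), t=1.6564
    cross x-line → (4,3), t=2.2796
    cross y-line → (4,4), t=2.6917
    cross y-line → (4,5), t=3.7270
    cross y-line → (4,6), t=4.7623
    cross y-line → (4,7), t=5.7975 (wall)
  → r_1 = 5.7975
beam 2: φ=-90°, α=150°
  d=(-0.8660,0.5000)  start (5,1)  tX=0.6813 tY=1.2000  stride 1/|dx|=1.1547 1/|dy|=2.0000
    cross x-line → (4,1), t=0.6813
    cross y-line → (4,2), t=1.2000
    cross x-line → (3,2), t=1.8360
    cross x-line → (2,2), t=2.9907 (wall)
  → r_2 = 2.9907
beam 3: φ=-45°, α=195°
  d=(-0.9659,-0.2588)  start (5,1)  tX=0.6108 tY=1.5455  stride 1/|dx|=1.0353 1/|dy|=3.8637
    cross x-line → (4,1), t=0.6108
    cross y-line → (4,0), t=1.5455 (wall)
  → r_3 = 1.5455
beam 4: φ=0°, α=240°
  d=(-0.5000,-0.8660)  start (5,1)  tX=1.1800 tY=0.4619  stride 1/|dx|=2.0000 1/|dy|=1.1547
    cross y-line → (5,0), t=0.4619 (wall)
  → r_4 = 0.4619
beam 5: φ=45°, α=285°
  d=(0.2588,-0.9659)  start (5,1)  tX=1.5841 tY=0.4141  stride 1/|dx|=3.8637 1/|dy|=1.0353
    cross y-line → (5,0), t=0.4141 (wall)
  → r_5 = 0.4141
beam 6: φ=90°, α=330°
  d=(0.8660,-0.5000)  start (5,1)  tX=0.4734 tY=0.8000  stride 1/|dx|=1.1547 1/|dy|=2.0000
    cross x-line → (6,1), t=0.4734 (wall)
  → r_6 = 0.4734
beam 7: φ=135°, α=15°
  d=(0.9659,0.2588)  start (5,1)  tX=0.4245 tY=2.3182  stride 1/|dx|=1.0353 1/|dy|=3.8637
    cross x-line → (6,1), t=0.4245 (wall)
  → r_7 = 0.4245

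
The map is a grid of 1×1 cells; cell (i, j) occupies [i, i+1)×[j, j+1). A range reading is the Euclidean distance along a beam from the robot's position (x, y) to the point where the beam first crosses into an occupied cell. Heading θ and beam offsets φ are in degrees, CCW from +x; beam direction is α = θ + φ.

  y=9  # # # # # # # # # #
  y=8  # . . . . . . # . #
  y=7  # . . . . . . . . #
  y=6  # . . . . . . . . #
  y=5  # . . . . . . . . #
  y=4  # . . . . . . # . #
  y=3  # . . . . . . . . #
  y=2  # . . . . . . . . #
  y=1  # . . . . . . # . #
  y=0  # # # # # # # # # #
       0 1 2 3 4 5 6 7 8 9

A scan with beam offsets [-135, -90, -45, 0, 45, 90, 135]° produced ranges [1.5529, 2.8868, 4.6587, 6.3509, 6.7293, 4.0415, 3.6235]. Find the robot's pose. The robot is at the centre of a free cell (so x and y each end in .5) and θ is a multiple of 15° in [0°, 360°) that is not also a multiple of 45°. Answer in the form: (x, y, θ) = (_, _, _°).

(x, y, θ) = (4.5, 2.5, 60°)

Candidates: 61 free-cell centres × 16 headings = 976 poses. Raycast each; keep the one whose scan matches to 4 dp.
  (4.5, 8.5, 330°): beam 1 = 3.6235 ≠ 1.5529 ✗
  (1.5, 7.5, 285°): beam 1 = 0.5774 ≠ 1.5529 ✗
  (7.5, 5.5, 330°): beam 1 = 6.7293 ≠ 1.5529 ✗
  (2.5, 1.5, 285°): beam 1 = 1.7321 ≠ 1.5529 ✗
  (2.5, 5.5, 195°): beam 1 = 4.0415 ≠ 1.5529 ✗
  …
  (4.5, 2.5, 60°): r_1=1.5529, r_2=2.8868, r_3=4.6587, r_4=6.3509, r_5=6.7293, r_6=4.0415, r_7=3.6235 — all match ✓
Only this pose fits every beam.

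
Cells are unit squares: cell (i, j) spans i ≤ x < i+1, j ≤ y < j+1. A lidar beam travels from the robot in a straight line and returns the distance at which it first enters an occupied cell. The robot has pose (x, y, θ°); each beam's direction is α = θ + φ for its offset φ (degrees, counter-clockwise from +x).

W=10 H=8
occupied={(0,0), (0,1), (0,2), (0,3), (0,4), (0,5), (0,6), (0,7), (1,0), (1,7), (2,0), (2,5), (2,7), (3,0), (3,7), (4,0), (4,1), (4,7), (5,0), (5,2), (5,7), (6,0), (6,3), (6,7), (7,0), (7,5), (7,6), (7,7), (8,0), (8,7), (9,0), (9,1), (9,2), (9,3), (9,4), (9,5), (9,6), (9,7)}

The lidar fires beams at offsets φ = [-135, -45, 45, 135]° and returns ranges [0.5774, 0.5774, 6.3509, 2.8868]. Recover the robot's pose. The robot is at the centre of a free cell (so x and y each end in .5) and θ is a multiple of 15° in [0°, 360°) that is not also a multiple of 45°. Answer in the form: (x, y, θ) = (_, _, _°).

Candidates: 42 free-cell centres × 16 headings = 672 poses. Raycast each; keep the one whose scan matches to 4 dp.
  (1.5, 6.5, 150°): beam 1 = 1.9319 ≠ 0.5774 ✗
  (1.5, 3.5, 105°): beam 1 = 3.0000 ≠ 0.5774 ✗
  (6.5, 5.5, 300°): beam 1 = 5.6940 ≠ 0.5774 ✗
  (4.5, 6.5, 150°): beam 1 = 1.9319 ≠ 0.5774 ✗
  …
  (3.5, 1.5, 15°): r_1=0.5774, r_2=0.5774, r_3=6.3509, r_4=2.8868 — all match ✓
No second candidate reproduces the full scan.

(x, y, θ) = (3.5, 1.5, 15°)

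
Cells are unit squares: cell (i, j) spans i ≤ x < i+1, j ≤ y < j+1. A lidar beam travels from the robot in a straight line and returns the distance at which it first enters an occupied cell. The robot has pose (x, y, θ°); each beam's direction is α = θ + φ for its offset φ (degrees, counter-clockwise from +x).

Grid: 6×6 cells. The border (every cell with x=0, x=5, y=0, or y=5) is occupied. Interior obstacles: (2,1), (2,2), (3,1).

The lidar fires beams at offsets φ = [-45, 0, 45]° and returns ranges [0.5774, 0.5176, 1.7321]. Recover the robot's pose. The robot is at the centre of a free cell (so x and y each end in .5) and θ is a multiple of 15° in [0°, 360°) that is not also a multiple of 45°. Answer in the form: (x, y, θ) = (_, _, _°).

Enumerate (i+0.5, j+0.5, θ) over the 13 free cells and 16 admissible headings. For each, cast all 3 beams and compare to the given ranges.
  (4.5, 2.5, 195°): beam 1 = 4.0415 ≠ 0.5774 ✗
  (1.5, 3.5, 120°): beam 1 = 1.5529 ≠ 0.5774 ✗
  (1.5, 3.5, 75°): beam 1 = 3.0000 ≠ 0.5774 ✗
  (3.5, 3.5, 75°): beam 1 = 1.7321 ≠ 0.5774 ✗
  (2.5, 3.5, 255°): beam 1 = 1.7321 ≠ 0.5774 ✗
  …
  (3.5, 2.5, 285°): r_1=0.5774, r_2=0.5176, r_3=1.7321 — all match ✓
Unique over the lattice → pose = (3.5, 2.5, 285°).

(x, y, θ) = (3.5, 2.5, 285°)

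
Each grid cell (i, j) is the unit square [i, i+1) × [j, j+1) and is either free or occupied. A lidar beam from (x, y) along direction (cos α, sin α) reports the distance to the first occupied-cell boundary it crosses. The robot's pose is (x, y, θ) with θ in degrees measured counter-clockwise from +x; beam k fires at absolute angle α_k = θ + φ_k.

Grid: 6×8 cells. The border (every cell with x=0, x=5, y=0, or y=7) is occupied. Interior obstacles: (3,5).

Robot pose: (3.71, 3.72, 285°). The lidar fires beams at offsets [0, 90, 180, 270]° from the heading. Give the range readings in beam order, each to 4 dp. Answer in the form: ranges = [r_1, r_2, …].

ranges = [2.8160, 1.3355, 1.3252, 2.8056]

beam 1: φ=0°, α=285°
  d=(0.2588,-0.9659)  start (3,3)  tX=1.1205 tY=0.7454  stride 1/|dx|=3.8637 1/|dy|=1.0353
    cross y-line → (3,2), t=0.7454
    cross x-line → (4,2), t=1.1205
    cross y-line → (4,1), t=1.7807
    cross y-line → (4,0), t=2.8160 (wall)
  → r_1 = 2.8160
beam 2: φ=90°, α=15°
  d=(0.9659,0.2588)  start (3,3)  tX=0.3002 tY=1.0818  stride 1/|dx|=1.0353 1/|dy|=3.8637
    cross x-line → (4,3), t=0.3002
    cross y-line → (4,4), t=1.0818
    cross x-line → (5,4), t=1.3355 (wall)
  → r_2 = 1.3355
beam 3: φ=180°, α=105°
  d=(-0.2588,0.9659)  start (3,3)  tX=2.7432 tY=0.2899  stride 1/|dx|=3.8637 1/|dy|=1.0353
    cross y-line → (3,4), t=0.2899
    cross y-line → (3,5), t=1.3252 (wall)
  → r_3 = 1.3252
beam 4: φ=270°, α=195°
  d=(-0.9659,-0.2588)  start (3,3)  tX=0.7350 tY=2.7819  stride 1/|dx|=1.0353 1/|dy|=3.8637
    cross x-line → (2,3), t=0.7350
    cross x-line → (1,3), t=1.7703
    cross y-line → (1,2), t=2.7819
    cross x-line → (0,2), t=2.8056 (wall)
  → r_4 = 2.8056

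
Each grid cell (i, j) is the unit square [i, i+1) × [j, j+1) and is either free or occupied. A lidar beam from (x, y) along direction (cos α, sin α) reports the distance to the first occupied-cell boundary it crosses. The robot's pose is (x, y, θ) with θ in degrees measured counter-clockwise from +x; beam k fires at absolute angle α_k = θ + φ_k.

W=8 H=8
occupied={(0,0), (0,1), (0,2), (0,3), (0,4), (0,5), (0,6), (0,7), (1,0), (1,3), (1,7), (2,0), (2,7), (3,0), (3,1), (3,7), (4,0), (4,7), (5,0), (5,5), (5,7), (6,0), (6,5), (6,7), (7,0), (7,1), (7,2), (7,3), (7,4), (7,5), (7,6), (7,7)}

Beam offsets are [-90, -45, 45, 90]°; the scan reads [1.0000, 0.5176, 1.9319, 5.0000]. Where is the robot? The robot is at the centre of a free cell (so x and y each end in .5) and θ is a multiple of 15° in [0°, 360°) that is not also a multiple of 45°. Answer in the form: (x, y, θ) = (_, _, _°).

The pose lattice has 32·16 = 512 candidates. Test each by forward raycasting.
  (6.5, 2.5, 345°): beam 1 = 1.5529 ≠ 1.0000 ✗
  (1.5, 5.5, 300°): beam 1 = 0.5774 ≠ 1.0000 ✗
  (4.5, 6.5, 75°): beam 1 = 1.9319 ≠ 1.0000 ✗
  (2.5, 3.5, 345°): beam 1 = 2.5882 ≠ 1.0000 ✗
  …
  (5.5, 6.5, 120°): r_1=1.0000, r_2=0.5176, r_3=1.9319, r_4=5.0000 — all match ✓
Only this pose fits every beam.

(x, y, θ) = (5.5, 6.5, 120°)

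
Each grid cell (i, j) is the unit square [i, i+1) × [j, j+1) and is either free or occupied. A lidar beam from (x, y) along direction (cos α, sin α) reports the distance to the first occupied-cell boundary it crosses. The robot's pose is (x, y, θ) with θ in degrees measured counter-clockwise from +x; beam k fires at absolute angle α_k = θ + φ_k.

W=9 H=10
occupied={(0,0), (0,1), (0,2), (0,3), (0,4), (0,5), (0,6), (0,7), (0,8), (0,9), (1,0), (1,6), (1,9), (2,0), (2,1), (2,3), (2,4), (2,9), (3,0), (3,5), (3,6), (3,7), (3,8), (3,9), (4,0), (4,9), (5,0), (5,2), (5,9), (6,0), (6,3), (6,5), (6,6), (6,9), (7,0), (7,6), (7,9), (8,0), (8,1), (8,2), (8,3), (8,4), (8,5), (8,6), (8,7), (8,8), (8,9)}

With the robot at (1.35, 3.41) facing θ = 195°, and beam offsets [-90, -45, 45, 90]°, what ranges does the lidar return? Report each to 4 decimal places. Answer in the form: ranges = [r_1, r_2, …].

ranges = [1.3523, 0.4041, 0.7000, 2.4950]

beam 1: φ=-90°, α=105°
  direction (-0.2588, 0.9659); cell (1,3); t to first gridline: x 1.3523, y 0.6108 (then +3.8637 / +1.0353)
    (1,4) via y @ 0.6108
    (0,4) via x @ 1.3523  # hit
  → r_1 = 1.3523
beam 2: φ=-45°, α=150°
  direction (-0.8660, 0.5000); cell (1,3); t to first gridline: x 0.4041, y 1.1800 (then +1.1547 / +2.0000)
    (0,3) via x @ 0.4041  # hit
  → r_2 = 0.4041
beam 3: φ=45°, α=240°
  direction (-0.5000, -0.8660); cell (1,3); t to first gridline: x 0.7000, y 0.4734 (then +2.0000 / +1.1547)
    (1,2) via y @ 0.4734
    (0,2) via x @ 0.7000  # hit
  → r_3 = 0.7000
beam 4: φ=90°, α=285°
  direction (0.2588, -0.9659); cell (1,3); t to first gridline: x 2.5114, y 0.4245 (then +3.8637 / +1.0353)
    (1,2) via y @ 0.4245
    (1,1) via y @ 1.4597
    (1,0) via y @ 2.4950  # hit
  → r_4 = 2.4950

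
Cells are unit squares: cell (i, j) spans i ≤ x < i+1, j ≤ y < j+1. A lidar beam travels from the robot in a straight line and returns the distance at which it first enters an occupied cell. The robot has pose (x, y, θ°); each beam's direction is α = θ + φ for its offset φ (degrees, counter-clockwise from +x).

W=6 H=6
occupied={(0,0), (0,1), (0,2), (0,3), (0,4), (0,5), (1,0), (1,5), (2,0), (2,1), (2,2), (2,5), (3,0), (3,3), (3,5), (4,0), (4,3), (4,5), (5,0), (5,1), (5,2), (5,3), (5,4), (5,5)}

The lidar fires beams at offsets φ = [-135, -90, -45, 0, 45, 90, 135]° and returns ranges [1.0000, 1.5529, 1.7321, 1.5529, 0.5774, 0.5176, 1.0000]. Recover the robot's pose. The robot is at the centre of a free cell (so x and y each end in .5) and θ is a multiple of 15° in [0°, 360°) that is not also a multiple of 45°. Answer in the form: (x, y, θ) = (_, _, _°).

Candidates: 12 free-cell centres × 16 headings = 192 poses. Raycast each; keep the one whose scan matches to 4 dp.
  (1.5, 4.5, 210°): beam 1 = 0.5176 ≠ 1.0000 ✗
  (2.5, 4.5, 75°): beam 2 = 1.9319 ≠ 1.5529 ✗
  (4.5, 2.5, 60°): beam 1 = 1.5529 ≠ 1.0000 ✗
  (3.5, 4.5, 15°): beam 1 = 0.5774 ≠ 1.0000 ✗
  …
  (1.5, 3.5, 105°): r_1=1.0000, r_2=1.5529, r_3=1.7321, r_4=1.5529, r_5=0.5774, r_6=0.5176, r_7=1.0000 — all match ✓
Only this pose fits every beam.

(x, y, θ) = (1.5, 3.5, 105°)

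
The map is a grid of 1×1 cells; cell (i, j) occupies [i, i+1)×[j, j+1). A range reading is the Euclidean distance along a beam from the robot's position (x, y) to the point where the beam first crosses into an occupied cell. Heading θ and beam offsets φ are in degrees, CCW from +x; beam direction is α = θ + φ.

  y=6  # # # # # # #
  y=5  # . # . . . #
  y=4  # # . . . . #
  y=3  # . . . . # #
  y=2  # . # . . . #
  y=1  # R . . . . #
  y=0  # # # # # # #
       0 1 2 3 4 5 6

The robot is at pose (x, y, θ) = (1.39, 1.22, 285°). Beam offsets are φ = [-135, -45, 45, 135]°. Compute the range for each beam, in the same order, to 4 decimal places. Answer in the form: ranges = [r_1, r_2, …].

ranges = [0.4503, 0.2540, 0.4400, 1.2200]

beam 1: φ=-135°, α=150°
  d=(-0.8660,0.5000)  start (1,1)  tX=0.4503 tY=1.5600  stride 1/|dx|=1.1547 1/|dy|=2.0000
    cross x-line → (0,1), t=0.4503 (wall)
  → r_1 = 0.4503
beam 2: φ=-45°, α=240°
  d=(-0.5000,-0.8660)  start (1,1)  tX=0.7800 tY=0.2540  stride 1/|dx|=2.0000 1/|dy|=1.1547
    cross y-line → (1,0), t=0.2540 (wall)
  → r_2 = 0.2540
beam 3: φ=45°, α=330°
  d=(0.8660,-0.5000)  start (1,1)  tX=0.7044 tY=0.4400  stride 1/|dx|=1.1547 1/|dy|=2.0000
    cross y-line → (1,0), t=0.4400 (wall)
  → r_3 = 0.4400
beam 4: φ=135°, α=60°
  d=(0.5000,0.8660)  start (1,1)  tX=1.2200 tY=0.9007  stride 1/|dx|=2.0000 1/|dy|=1.1547
    cross y-line → (1,2), t=0.9007
    cross x-line → (2,2), t=1.2200 (wall)
  → r_4 = 1.2200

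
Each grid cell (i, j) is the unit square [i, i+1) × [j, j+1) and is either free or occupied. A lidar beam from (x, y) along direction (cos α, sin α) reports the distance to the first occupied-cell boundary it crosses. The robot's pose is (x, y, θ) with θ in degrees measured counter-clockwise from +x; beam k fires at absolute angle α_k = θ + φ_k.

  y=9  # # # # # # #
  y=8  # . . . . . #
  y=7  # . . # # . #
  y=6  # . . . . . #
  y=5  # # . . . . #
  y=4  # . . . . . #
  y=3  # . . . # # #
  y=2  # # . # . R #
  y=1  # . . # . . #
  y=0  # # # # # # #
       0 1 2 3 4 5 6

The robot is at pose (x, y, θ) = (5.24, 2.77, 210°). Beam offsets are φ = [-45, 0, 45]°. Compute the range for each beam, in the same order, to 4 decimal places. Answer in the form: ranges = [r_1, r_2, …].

ranges = [0.8887, 1.4318, 1.8324]

beam 1: φ=-45°, α=165°
  dir = (cos 165°, sin 165°) = (-0.9659, 0.2588); from cell (5,2)
  next x-line at t=0.2485, next y-line at t=0.8887; Δt_x=1.0353, Δt_y=3.8637
    x: enter (4,2) at t=0.2485
    y: enter (4,3) at t=0.8887 ← occupied
  → r_1 = 0.8887
beam 2: φ=0°, α=210°
  dir = (cos 210°, sin 210°) = (-0.8660, -0.5000); from cell (5,2)
  next x-line at t=0.2771, next y-line at t=1.5400; Δt_x=1.1547, Δt_y=2.0000
    x: enter (4,2) at t=0.2771
    x: enter (3,2) at t=1.4318 ← occupied
  → r_2 = 1.4318
beam 3: φ=45°, α=255°
  dir = (cos 255°, sin 255°) = (-0.2588, -0.9659); from cell (5,2)
  next x-line at t=0.9273, next y-line at t=0.7972; Δt_x=3.8637, Δt_y=1.0353
    y: enter (5,1) at t=0.7972
    x: enter (4,1) at t=0.9273
    y: enter (4,0) at t=1.8324 ← occupied
  → r_3 = 1.8324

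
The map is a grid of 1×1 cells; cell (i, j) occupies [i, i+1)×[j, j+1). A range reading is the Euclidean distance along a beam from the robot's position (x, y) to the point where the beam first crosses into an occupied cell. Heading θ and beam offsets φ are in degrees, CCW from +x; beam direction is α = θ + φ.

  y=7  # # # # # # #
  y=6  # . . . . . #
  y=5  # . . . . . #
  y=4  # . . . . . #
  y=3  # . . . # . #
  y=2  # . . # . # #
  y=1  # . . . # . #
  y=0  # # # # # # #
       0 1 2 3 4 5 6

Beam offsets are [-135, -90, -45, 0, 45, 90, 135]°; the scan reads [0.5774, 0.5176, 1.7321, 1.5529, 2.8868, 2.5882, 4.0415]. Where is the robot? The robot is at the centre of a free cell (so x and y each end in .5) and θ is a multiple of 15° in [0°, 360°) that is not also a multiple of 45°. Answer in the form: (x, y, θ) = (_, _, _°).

The pose lattice has 26·16 = 416 candidates. Test each by forward raycasting.
  (4.5, 2.5, 255°): beam 3 = 0.5774 ≠ 1.7321 ✗
  (5.5, 5.5, 150°): beam 1 = 0.5176 ≠ 0.5774 ✗
  (5.5, 6.5, 285°): beam 1 = 1.0000 ≠ 0.5774 ✗
  (2.5, 3.5, 15°): beam 1 = 2.8868 ≠ 0.5774 ✗
  (2.5, 4.5, 240°): beam 1 = 2.5882 ≠ 0.5774 ✗
  …
  (4.5, 4.5, 15°): r_1=0.5774, r_2=0.5176, r_3=1.7321, r_4=1.5529, r_5=2.8868, r_6=2.5882, r_7=4.0415 — all match ✓
No second candidate reproduces the full scan.

(x, y, θ) = (4.5, 4.5, 15°)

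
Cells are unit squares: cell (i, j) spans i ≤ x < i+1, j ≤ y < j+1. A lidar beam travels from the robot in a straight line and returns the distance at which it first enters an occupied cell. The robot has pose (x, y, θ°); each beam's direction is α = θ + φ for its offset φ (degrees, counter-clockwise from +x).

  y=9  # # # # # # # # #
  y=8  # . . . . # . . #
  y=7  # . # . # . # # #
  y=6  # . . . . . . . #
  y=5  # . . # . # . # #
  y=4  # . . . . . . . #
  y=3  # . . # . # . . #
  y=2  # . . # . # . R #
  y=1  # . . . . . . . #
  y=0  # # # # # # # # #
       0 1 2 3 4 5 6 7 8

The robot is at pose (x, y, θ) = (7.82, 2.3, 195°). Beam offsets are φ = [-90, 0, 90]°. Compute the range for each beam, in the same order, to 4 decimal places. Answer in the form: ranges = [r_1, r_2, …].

beam 1: φ=-90°, α=105°
  dir = (cos 105°, sin 105°) = (-0.2588, 0.9659); from cell (7,2)
  next x-line at t=3.1682, next y-line at t=0.7247; Δt_x=3.8637, Δt_y=1.0353
    y: enter (7,3) at t=0.7247
    y: enter (7,4) at t=1.7600
    y: enter (7,5) at t=2.7952 ← occupied
  → r_1 = 2.7952
beam 2: φ=0°, α=195°
  dir = (cos 195°, sin 195°) = (-0.9659, -0.2588); from cell (7,2)
  next x-line at t=0.8489, next y-line at t=1.1591; Δt_x=1.0353, Δt_y=3.8637
    x: enter (6,2) at t=0.8489
    y: enter (6,1) at t=1.1591
    x: enter (5,1) at t=1.8842
    x: enter (4,1) at t=2.9195
    x: enter (3,1) at t=3.9548
    x: enter (2,1) at t=4.9900
    y: enter (2,0) at t=5.0228 ← occupied
  → r_2 = 5.0228
beam 3: φ=90°, α=285°
  dir = (cos 285°, sin 285°) = (0.2588, -0.9659); from cell (7,2)
  next x-line at t=0.6955, next y-line at t=0.3106; Δt_x=3.8637, Δt_y=1.0353
    y: enter (7,1) at t=0.3106
    x: enter (8,1) at t=0.6955 ← occupied
  → r_3 = 0.6955

ranges = [2.7952, 5.0228, 0.6955]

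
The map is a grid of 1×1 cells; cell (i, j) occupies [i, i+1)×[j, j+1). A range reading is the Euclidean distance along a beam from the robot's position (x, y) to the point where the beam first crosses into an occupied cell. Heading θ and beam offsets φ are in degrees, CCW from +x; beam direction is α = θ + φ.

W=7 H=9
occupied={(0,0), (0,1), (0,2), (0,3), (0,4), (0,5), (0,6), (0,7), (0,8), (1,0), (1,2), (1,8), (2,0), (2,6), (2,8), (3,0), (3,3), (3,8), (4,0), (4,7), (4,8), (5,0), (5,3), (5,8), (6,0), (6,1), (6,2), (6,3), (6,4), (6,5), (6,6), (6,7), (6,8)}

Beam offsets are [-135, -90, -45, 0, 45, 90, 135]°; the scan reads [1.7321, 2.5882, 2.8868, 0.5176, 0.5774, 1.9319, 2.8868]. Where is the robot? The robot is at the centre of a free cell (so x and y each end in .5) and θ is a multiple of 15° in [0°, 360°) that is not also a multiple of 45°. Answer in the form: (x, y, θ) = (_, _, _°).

Candidates: 30 free-cell centres × 16 headings = 480 poses. Raycast each; keep the one whose scan matches to 4 dp.
  (3.5, 1.5, 60°): beam 1 = 0.5176 ≠ 1.7321 ✗
  (4.5, 6.5, 15°): beam 1 = 2.8868 ≠ 1.7321 ✗
  (3.5, 6.5, 60°): beam 1 = 5.6940 ≠ 1.7321 ✗
  (5.5, 5.5, 105°): beam 1 = 0.5774 ≠ 1.7321 ✗
  …
  (3.5, 4.5, 255°): r_1=1.7321, r_2=2.5882, r_3=2.8868, r_4=0.5176, r_5=0.5774, r_6=1.9319, r_7=2.8868 — all match ✓
Unique over the lattice → pose = (3.5, 4.5, 255°).

(x, y, θ) = (3.5, 4.5, 255°)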